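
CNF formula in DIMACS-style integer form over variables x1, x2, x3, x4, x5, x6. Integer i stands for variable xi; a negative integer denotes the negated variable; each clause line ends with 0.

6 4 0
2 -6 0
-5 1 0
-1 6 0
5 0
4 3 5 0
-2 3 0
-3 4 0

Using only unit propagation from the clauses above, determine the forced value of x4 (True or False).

True

(x5) stands alone — x5 = True.
(x1 ∨ ¬x5) with x5 = True leaves only x1, so x1 = True.
(¬x1 ∨ x6) with x1 = True leaves only x6, so x6 = True.
(x2 ∨ ¬x6) with x6 = True leaves only x2, so x2 = True.
In (x3 ∨ ¬x2), ¬x2 is now false; x3 must hold, so x3 = True.
From (¬x3 ∨ x4) and x3 = True: x4 = True.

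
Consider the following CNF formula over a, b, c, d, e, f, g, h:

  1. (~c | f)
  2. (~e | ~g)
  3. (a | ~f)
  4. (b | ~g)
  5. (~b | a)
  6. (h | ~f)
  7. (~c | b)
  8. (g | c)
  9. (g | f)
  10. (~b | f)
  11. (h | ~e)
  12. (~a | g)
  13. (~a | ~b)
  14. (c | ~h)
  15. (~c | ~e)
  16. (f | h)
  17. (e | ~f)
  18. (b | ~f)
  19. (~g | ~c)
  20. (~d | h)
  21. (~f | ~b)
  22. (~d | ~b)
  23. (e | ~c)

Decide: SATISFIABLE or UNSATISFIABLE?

UNSATISFIABLE

f = True:
  propagation gives a=True, h=True, g=True, e=False; an empty clause results — contradiction.
f = False:
  propagation gives c=False, g=True, e=False, b=True; an empty clause results — contradiction.
Every branch closes, so no satisfying assignment exists.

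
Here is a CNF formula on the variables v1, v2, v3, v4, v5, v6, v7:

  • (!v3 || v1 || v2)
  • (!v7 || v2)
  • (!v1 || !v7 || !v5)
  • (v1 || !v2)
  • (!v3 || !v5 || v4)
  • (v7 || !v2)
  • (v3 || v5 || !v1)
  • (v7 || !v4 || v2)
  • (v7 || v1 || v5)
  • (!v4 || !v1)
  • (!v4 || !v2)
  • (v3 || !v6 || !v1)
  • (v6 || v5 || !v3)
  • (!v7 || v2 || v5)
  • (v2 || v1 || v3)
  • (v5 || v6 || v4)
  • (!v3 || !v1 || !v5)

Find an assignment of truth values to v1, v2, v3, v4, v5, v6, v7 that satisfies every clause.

v1=1, v2=0, v3=0, v4=0, v5=1, v6=0, v7=0

Try v1 = True.
  then v4 is forced to False.
Try v2 = False.
  then v7 is forced to False.
Branch on v3: take v3 = False.
  then v5 is forced to True.
  then v6 is forced to False.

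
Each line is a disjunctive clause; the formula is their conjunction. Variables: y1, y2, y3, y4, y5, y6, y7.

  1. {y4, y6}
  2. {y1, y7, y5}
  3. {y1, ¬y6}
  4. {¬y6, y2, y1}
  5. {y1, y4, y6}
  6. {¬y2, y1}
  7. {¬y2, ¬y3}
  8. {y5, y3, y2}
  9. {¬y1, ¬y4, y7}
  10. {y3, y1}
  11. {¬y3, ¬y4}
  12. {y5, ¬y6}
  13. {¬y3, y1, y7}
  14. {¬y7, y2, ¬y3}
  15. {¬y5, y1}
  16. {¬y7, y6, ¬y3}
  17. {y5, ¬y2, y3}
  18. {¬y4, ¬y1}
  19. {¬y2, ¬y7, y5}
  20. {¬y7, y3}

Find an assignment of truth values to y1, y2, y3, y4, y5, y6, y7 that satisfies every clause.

y1 = T, y2 = F, y3 = F, y4 = F, y5 = T, y6 = T, y7 = F

Check each clause:
  1. {y6, y4} — y6 is true.
  2. {y7, y1, y5} — y1 is true.
  3. {¬y6, y1} — y1 is true.
  4. {y2, ¬y6, y1} — y1 is true.
  5. {y4, y6, y1} — y1 is true.
  6. {¬y2, y1} — y1 is true.
  7. {¬y3, ¬y2} — ¬y3 is true.
  8. {y5, y3, y2} — y5 is true.
  9. {¬y4, ¬y1, y7} — ¬y4 is true.
  10. {y1, y3} — y1 is true.
  11. {¬y3, ¬y4} — ¬y4 is true.
  12. {y5, ¬y6} — y5 is true.
  13. {¬y3, y7, y1} — y1 is true.
  14. {¬y7, ¬y3, y2} — ¬y7 is true.
  15. {¬y5, y1} — y1 is true.
  16. {¬y3, y6, ¬y7} — ¬y7 is true.
  17. {¬y2, y3, y5} — y5 is true.
  18. {¬y1, ¬y4} — ¬y4 is true.
  19. {¬y2, y5, ¬y7} — ¬y7 is true.
  20. {y3, ¬y7} — ¬y7 is true.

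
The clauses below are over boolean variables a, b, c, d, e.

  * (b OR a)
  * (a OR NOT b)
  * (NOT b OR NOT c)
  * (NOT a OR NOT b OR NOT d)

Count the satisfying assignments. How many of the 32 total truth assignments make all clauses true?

10

Case analysis on b and a:
  b=T, a=T: remaining (c,d,e) ∈ {(F,F,F); (F,F,T)} — 2.
  b=T, a=F: a clause becomes empty — 0.
  b=F, a=T: c, d, e free → 2^3 = 8.
  b=F, a=F: a clause becomes empty — 0.
Total: 2 + 0 + 8 + 0 = 10.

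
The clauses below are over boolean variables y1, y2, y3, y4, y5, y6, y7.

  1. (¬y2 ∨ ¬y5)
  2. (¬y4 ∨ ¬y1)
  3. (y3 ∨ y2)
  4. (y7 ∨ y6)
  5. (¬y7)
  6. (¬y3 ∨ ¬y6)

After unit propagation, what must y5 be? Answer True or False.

False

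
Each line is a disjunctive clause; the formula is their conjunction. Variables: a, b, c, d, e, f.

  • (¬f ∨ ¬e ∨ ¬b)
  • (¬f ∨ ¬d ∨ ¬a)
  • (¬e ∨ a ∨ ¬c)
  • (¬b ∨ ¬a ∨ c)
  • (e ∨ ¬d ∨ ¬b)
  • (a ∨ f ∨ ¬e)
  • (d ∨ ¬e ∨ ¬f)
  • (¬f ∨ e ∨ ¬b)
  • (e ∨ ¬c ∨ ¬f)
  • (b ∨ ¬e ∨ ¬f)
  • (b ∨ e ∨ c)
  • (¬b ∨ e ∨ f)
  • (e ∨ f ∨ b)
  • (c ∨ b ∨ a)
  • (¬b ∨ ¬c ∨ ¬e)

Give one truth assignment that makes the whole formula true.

a=True, b=False, c=False, d=True, e=True, f=False

Set a = True and propagate.
Branch on b: take b = False.
Try c = False.
  then e is forced to True.
  then f is forced to False.
d is now unconstrained; take d = True.
Check each clause:
  1. (¬b ∨ ¬f ∨ ¬e) — ¬f is true.
  2. (¬f ∨ ¬d ∨ ¬a) — ¬f is true.
  3. (a ∨ ¬e ∨ ¬c) — a is true.
  4. (¬b ∨ c ∨ ¬a) — ¬b is true.
  5. (¬b ∨ e ∨ ¬d) — e is true.
  6. (f ∨ ¬e ∨ a) — a is true.
  7. (¬e ∨ d ∨ ¬f) — ¬f is true.
  8. (¬f ∨ e ∨ ¬b) — ¬f is true.
  9. (¬f ∨ ¬c ∨ e) — ¬c is true.
  10. (b ∨ ¬e ∨ ¬f) — ¬f is true.
  11. (b ∨ e ∨ c) — e is true.
  12. (f ∨ e ∨ ¬b) — e is true.
  13. (f ∨ e ∨ b) — e is true.
  14. (b ∨ a ∨ c) — a is true.
  15. (¬e ∨ ¬b ∨ ¬c) — ¬c is true.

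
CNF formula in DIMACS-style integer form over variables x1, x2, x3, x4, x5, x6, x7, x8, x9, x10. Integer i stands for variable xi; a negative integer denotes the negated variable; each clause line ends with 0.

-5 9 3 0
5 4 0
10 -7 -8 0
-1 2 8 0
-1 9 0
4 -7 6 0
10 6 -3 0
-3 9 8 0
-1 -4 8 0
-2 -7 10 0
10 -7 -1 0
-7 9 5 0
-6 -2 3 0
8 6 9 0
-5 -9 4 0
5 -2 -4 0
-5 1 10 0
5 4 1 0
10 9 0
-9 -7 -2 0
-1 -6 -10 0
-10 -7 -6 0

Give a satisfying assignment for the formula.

x7 occurs only negated in the remaining clauses — set x7 = False.
Set x1 = False and propagate.
Branch on x2: take x2 = False.
The remaining clauses are satisfied by x3 = True, x4 = True, x5 = True, x6 = False, x8 = True, x9 = False, x10 = True.
Every clause has at least one true literal under this assignment.

x1=0, x2=0, x3=1, x4=1, x5=1, x6=0, x7=0, x8=1, x9=0, x10=1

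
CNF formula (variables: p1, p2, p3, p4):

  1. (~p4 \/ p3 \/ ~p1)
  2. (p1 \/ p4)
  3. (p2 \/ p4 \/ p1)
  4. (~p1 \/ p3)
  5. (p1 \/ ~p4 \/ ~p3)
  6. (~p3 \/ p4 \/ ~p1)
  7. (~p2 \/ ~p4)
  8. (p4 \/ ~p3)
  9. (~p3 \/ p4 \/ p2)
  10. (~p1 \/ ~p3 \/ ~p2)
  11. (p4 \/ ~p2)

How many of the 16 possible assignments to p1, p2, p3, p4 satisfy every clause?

The models are:
  p1=F p2=F p3=F p4=T
  p1=T p2=F p3=T p4=T
Count: 2.

2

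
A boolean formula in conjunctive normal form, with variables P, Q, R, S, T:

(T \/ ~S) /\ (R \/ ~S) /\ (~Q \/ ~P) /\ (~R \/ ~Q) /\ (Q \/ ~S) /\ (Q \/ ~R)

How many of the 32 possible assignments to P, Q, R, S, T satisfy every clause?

The models are:
  P=0 Q=0 R=0 S=0 T=0
  P=0 Q=0 R=0 S=0 T=1
  P=0 Q=1 R=0 S=0 T=0
  P=0 Q=1 R=0 S=0 T=1
  P=1 Q=0 R=0 S=0 T=0
  P=1 Q=0 R=0 S=0 T=1
That's 6 in total.

6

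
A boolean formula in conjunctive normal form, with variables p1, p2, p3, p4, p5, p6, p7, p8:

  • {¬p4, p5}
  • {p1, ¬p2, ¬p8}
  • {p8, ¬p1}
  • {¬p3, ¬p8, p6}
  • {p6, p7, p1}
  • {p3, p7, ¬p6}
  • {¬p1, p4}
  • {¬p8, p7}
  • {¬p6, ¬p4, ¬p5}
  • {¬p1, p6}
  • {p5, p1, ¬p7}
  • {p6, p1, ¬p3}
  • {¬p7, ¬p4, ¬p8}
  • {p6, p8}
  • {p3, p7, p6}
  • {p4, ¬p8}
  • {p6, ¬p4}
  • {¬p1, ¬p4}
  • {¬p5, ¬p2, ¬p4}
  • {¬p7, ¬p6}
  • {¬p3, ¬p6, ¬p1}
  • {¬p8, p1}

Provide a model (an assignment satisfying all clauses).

p1 = F  p2 = T  p3 = T  p4 = F  p5 = T  p6 = T  p7 = F  p8 = F

Check each clause:
  1. {p5, ¬p4} — ¬p4 is true.
  2. {¬p8, ¬p2, p1} — ¬p8 is true.
  3. {p8, ¬p1} — ¬p1 is true.
  4. {p6, ¬p3, ¬p8} — ¬p8 is true.
  5. {p1, p6, p7} — p6 is true.
  6. {p7, p3, ¬p6} — p3 is true.
  7. {¬p1, p4} — ¬p1 is true.
  8. {¬p8, p7} — ¬p8 is true.
  9. {¬p5, ¬p4, ¬p6} — ¬p4 is true.
  10. {p6, ¬p1} — p6 is true.
  11. {p1, p5, ¬p7} — p5 is true.
  12. {p1, ¬p3, p6} — p6 is true.
  13. {¬p8, ¬p7, ¬p4} — ¬p8 is true.
  14. {p8, p6} — p6 is true.
  15. {p6, p3, p7} — p3 is true.
  16. {¬p8, p4} — ¬p8 is true.
  17. {¬p4, p6} — ¬p4 is true.
  18. {¬p4, ¬p1} — ¬p4 is true.
  19. {¬p5, ¬p4, ¬p2} — ¬p4 is true.
  20. {¬p7, ¬p6} — ¬p7 is true.
  21. {¬p6, ¬p3, ¬p1} — ¬p1 is true.
  22. {p1, ¬p8} — ¬p8 is true.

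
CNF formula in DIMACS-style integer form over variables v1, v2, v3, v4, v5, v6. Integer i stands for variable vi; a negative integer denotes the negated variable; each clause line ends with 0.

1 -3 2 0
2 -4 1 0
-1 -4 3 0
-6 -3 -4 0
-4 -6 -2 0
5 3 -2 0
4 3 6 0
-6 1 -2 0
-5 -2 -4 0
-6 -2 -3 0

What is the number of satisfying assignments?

17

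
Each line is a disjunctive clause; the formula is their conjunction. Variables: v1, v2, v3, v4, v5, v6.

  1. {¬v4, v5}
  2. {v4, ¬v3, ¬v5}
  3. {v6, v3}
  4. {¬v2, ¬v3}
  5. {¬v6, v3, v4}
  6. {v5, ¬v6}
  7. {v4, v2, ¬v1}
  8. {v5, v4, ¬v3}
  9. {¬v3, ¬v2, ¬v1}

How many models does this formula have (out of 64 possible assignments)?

8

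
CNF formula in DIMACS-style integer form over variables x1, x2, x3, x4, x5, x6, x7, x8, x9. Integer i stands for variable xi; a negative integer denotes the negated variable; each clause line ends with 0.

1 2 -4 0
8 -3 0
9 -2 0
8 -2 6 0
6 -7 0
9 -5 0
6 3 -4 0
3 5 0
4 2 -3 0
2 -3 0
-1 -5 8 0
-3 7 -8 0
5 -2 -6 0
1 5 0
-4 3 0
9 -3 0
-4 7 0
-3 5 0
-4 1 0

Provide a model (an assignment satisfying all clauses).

x1=True  x2=True  x3=False  x4=False  x5=True  x6=False  x7=False  x8=True  x9=True

Pure literal: x9 appears only positively; assign x9 = True.
Branch on x1: take x1 = True.
Set x2 = True and propagate.
Set x3 = False and propagate.
  then x5 is forced to True.
  then x8 is forced to True.
  then x4 is forced to False.
The remaining clauses are satisfied by x6 = False, x7 = False.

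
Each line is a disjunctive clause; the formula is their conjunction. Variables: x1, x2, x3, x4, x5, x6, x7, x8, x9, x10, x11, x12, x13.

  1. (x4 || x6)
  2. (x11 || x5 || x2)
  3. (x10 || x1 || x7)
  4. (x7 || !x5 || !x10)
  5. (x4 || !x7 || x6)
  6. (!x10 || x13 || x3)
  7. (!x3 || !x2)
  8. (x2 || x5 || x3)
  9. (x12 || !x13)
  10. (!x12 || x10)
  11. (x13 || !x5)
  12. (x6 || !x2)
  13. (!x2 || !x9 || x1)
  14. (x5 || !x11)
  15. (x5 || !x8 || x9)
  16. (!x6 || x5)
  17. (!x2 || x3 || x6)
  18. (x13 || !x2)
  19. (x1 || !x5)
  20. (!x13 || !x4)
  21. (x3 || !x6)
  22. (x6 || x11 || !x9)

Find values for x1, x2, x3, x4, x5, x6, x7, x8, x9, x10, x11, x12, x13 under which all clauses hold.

x1=1, x2=0, x3=1, x4=0, x5=1, x6=1, x7=1, x8=1, x9=0, x10=1, x11=1, x12=1, x13=1

Check each clause:
  1. (x4 || x6) — x6 is true.
  2. (x5 || x2 || x11) — x11 is true.
  3. (x1 || x7 || x10) — x1 is true.
  4. (x7 || !x10 || !x5) — x7 is true.
  5. (!x7 || x6 || x4) — x6 is true.
  6. (x3 || !x10 || x13) — x3 is true.
  7. (!x3 || !x2) — !x2 is true.
  8. (x5 || x2 || x3) — x3 is true.
  9. (x12 || !x13) — x12 is true.
  10. (x10 || !x12) — x10 is true.
  11. (!x5 || x13) — x13 is true.
  12. (x6 || !x2) — !x2 is true.
  13. (!x9 || x1 || !x2) — x1 is true.
  14. (!x11 || x5) — x5 is true.
  15. (!x8 || x9 || x5) — x5 is true.
  16. (x5 || !x6) — x5 is true.
  17. (x3 || x6 || !x2) — x3 is true.
  18. (!x2 || x13) — x13 is true.
  19. (!x5 || x1) — x1 is true.
  20. (!x13 || !x4) — !x4 is true.
  21. (!x6 || x3) — x3 is true.
  22. (!x9 || x6 || x11) — x11 is true.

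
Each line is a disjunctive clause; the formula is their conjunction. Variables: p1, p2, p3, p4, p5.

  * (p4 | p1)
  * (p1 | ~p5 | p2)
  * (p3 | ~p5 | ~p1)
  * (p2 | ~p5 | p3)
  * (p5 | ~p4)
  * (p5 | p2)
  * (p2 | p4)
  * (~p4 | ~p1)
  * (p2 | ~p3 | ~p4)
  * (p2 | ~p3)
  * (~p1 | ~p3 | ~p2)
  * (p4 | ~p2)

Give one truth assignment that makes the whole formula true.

Branch on p1: take p1 = False.
  then p4 is forced to True.
  then p5 is forced to True.
  then p2 is forced to True.
p3 is now unconstrained; take p3 = False.
Every clause has at least one true literal under this assignment.

p1=False  p2=True  p3=False  p4=True  p5=True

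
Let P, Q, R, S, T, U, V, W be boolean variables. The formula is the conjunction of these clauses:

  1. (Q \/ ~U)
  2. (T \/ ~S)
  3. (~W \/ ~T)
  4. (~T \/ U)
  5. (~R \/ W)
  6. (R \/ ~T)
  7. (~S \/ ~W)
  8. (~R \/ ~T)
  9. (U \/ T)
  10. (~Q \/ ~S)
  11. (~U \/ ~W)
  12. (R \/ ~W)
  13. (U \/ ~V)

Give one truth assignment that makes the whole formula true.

P = False, Q = True, R = False, S = False, T = False, U = True, V = True, W = False

Check each clause:
  1. (Q \/ ~U) — Q is true.
  2. (T \/ ~S) — ~S is true.
  3. (~T \/ ~W) — ~W is true.
  4. (U \/ ~T) — ~T is true.
  5. (~R \/ W) — ~R is true.
  6. (~T \/ R) — ~T is true.
  7. (~S \/ ~W) — ~W is true.
  8. (~R \/ ~T) — ~T is true.
  9. (U \/ T) — U is true.
  10. (~S \/ ~Q) — ~S is true.
  11. (~W \/ ~U) — ~W is true.
  12. (~W \/ R) — ~W is true.
  13. (~V \/ U) — U is true.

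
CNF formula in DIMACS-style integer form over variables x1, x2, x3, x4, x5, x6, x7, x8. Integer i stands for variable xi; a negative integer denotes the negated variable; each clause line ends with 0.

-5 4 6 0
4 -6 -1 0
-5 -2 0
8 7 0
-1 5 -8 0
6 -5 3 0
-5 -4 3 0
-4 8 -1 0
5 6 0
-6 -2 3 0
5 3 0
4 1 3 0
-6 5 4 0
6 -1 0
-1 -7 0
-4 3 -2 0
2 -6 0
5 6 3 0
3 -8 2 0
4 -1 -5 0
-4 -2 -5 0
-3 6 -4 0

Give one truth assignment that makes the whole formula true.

Set x1 = False and propagate.
Set x2 = True and propagate.
  then x5 is forced to False.
  then x6 is forced to True.
  then x3 is forced to True.
  then x4 is forced to True.
Try x7 = True.
x8 is now unconstrained; take x8 = False.
Check each clause:
  1. (x4 || !x5 || x6) — !x5 is true.
  2. (!x6 || !x1 || x4) — x4 is true.
  3. (!x5 || !x2) — !x5 is true.
  4. (x7 || x8) — x7 is true.
  5. (!x8 || !x1 || x5) — !x8 is true.
  6. (x6 || !x5 || x3) — x3 is true.
  7. (!x4 || x3 || !x5) — x3 is true.
  8. (!x1 || !x4 || x8) — !x1 is true.
  9. (x6 || x5) — x6 is true.
  10. (!x6 || !x2 || x3) — x3 is true.
  11. (x3 || x5) — x3 is true.
  12. (x4 || x3 || x1) — x3 is true.
  13. (!x6 || x4 || x5) — x4 is true.
  14. (!x1 || x6) — !x1 is true.
  15. (!x1 || !x7) — !x1 is true.
  16. (!x2 || !x4 || x3) — x3 is true.
  17. (!x6 || x2) — x2 is true.
  18. (x5 || x6 || x3) — x3 is true.
  19. (x2 || !x8 || x3) — !x8 is true.
  20. (x4 || !x1 || !x5) — !x5 is true.
  21. (!x2 || !x4 || !x5) — !x5 is true.
  22. (!x4 || !x3 || x6) — x6 is true.

x1=F, x2=T, x3=T, x4=T, x5=F, x6=T, x7=T, x8=F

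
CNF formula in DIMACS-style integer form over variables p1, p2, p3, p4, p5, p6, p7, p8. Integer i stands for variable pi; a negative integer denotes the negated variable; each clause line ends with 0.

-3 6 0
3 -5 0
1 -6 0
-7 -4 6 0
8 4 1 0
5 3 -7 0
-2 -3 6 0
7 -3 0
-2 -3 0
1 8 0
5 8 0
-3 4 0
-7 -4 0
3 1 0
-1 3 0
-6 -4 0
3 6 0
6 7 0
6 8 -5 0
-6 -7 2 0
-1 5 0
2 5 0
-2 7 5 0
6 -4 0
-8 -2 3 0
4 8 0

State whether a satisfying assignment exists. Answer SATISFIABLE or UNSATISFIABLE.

p3 = True:
  propagation gives p6=True, p1=True, p7=True, p2=False; an empty clause results — contradiction.
p3 = False:
  propagation gives p5=False, p7=False, p8=True, p1=True; an empty clause results — contradiction.
Every branch closes, so no satisfying assignment exists.

UNSATISFIABLE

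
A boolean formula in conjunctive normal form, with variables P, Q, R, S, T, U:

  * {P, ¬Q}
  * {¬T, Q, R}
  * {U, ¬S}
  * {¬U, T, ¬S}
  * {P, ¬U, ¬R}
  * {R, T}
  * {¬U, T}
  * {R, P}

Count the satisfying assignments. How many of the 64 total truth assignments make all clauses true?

13

Split on R, then T.
  R=T, T=T: 7 of the 16 assignments to (P,Q,S,U) work.
  R=T, T=F: remaining (P,Q,S,U) ∈ {(F,F,F,F); (T,F,F,F); (T,T,F,F)} — 3.
  R=F, T=T: remaining (P,Q,S,U) ∈ {(T,T,F,F); (T,T,F,T); (T,T,T,T)} — 3.
  R=F, T=F: a clause becomes empty — 0.
Total: 7 + 3 + 3 + 0 = 13.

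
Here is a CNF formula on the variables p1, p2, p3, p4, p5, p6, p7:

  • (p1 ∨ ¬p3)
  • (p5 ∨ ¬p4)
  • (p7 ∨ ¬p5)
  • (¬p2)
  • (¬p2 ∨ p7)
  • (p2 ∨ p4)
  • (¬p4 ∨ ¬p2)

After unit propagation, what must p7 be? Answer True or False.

Unit clause (¬p2) sets p2 = False.
From (p2 ∨ p4) and p2 = False: p4 = True.
(p5 ∨ ¬p4): since p4 = True, the clause reduces to (p5). p5 = True.
From (p7 ∨ ¬p5) and p5 = True: p7 = True.

True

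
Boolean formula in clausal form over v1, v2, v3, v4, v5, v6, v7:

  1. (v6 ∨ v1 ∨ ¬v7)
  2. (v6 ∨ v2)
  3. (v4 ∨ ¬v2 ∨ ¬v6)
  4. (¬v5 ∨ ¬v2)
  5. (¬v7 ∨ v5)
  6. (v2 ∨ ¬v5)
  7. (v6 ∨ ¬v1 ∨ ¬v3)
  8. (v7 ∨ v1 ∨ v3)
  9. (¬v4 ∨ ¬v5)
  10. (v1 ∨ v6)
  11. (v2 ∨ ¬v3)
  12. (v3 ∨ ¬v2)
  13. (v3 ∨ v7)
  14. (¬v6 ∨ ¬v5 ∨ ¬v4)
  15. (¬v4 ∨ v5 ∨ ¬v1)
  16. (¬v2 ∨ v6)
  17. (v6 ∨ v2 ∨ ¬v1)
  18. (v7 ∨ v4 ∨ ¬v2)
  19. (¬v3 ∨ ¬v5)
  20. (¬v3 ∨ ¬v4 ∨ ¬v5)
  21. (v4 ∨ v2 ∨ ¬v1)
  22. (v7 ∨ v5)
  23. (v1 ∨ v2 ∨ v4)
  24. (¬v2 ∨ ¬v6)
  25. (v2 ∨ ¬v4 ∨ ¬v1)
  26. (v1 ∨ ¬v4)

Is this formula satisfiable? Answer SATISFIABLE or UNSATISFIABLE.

v2 = True:
  propagation gives v5=False, v7=False; an empty clause results — contradiction.
v2 = False:
  propagation gives v6=True, v5=False, v7=False; an empty clause results — contradiction.
Every branch closes, so no satisfying assignment exists.

UNSATISFIABLE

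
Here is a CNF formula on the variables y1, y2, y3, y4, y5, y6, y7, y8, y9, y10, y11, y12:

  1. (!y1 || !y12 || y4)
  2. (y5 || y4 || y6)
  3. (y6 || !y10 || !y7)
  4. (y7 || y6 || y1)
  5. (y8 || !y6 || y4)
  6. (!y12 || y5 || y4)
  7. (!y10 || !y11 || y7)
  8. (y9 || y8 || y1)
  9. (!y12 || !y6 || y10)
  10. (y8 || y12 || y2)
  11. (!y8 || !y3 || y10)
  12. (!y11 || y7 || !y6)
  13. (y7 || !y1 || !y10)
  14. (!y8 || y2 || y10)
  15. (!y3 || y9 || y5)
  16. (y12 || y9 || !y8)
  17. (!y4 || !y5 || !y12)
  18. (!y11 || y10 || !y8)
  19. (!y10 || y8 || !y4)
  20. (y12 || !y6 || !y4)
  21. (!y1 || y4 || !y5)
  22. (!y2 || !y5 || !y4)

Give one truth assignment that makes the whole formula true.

y1=False, y2=False, y3=True, y4=True, y5=False, y6=True, y7=True, y8=True, y9=True, y10=True, y11=True, y12=True

y9 occurs only positively in the remaining clauses — set y9 = True.
Set y1 = False and propagate.
Try y2 = False.
The remaining clauses are satisfied by y3 = True, y4 = True, y5 = False, y6 = True, y7 = True, y8 = True, y10 = True, y11 = True, y12 = True.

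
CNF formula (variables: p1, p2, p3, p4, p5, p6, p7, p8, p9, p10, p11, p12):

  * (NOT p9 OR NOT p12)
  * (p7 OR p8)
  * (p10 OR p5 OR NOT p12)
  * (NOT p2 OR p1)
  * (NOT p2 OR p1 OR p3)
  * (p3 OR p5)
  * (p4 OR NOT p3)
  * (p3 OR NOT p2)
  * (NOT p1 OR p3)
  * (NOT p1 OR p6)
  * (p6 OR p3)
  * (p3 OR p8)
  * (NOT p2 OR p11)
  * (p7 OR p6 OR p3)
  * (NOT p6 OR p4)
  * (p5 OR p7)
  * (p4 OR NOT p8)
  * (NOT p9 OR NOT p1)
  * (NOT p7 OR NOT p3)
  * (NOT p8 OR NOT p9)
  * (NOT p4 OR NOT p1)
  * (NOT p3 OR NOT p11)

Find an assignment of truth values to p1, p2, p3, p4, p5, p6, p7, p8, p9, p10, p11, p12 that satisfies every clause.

Pure literal: p2 appears only negated; assign p2 = False.
Pure literal: p5 appears only positively; assign p5 = True.
Try p1 = False.
Set p3 = False and propagate.
  then p6 is forced to True.
  then p8 is forced to True.
  then p4 is forced to True.
  then p9 is forced to False.
p7, p10, p11, p12 are now unconstrained; take p7 = False, p10 = True, p11 = True, p12 = True.

p1 = False, p2 = False, p3 = False, p4 = True, p5 = True, p6 = True, p7 = False, p8 = True, p9 = False, p10 = True, p11 = True, p12 = True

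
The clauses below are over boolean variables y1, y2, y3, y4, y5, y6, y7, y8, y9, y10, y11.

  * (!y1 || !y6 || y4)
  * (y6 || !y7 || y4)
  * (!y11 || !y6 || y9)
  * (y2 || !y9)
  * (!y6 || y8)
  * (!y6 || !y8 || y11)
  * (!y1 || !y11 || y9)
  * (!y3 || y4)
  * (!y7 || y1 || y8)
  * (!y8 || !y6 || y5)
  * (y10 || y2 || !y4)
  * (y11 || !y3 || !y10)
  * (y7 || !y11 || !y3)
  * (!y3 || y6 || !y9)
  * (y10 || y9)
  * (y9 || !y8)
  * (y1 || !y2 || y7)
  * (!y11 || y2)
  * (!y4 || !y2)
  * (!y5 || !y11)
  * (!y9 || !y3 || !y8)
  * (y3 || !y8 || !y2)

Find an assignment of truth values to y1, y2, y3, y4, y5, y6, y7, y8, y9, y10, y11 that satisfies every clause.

y1 = True, y2 = True, y3 = False, y4 = False, y5 = False, y6 = False, y7 = False, y8 = False, y9 = True, y10 = False, y11 = False

Check each clause:
  1. (!y1 || y4 || !y6) — !y6 is true.
  2. (!y7 || y6 || y4) — !y7 is true.
  3. (!y6 || !y11 || y9) — y9 is true.
  4. (!y9 || y2) — y2 is true.
  5. (!y6 || y8) — !y6 is true.
  6. (!y6 || !y8 || y11) — !y8 is true.
  7. (!y11 || y9 || !y1) — y9 is true.
  8. (!y3 || y4) — !y3 is true.
  9. (!y7 || y8 || y1) — !y7 is true.
  10. (!y6 || !y8 || y5) — !y8 is true.
  11. (!y4 || y10 || y2) — y2 is true.
  12. (!y3 || y11 || !y10) — !y3 is true.
  13. (y7 || !y3 || !y11) — !y11 is true.
  14. (!y9 || !y3 || y6) — !y3 is true.
  15. (y9 || y10) — y9 is true.
  16. (y9 || !y8) — !y8 is true.
  17. (y1 || y7 || !y2) — y1 is true.
  18. (y2 || !y11) — y2 is true.
  19. (!y2 || !y4) — !y4 is true.
  20. (!y11 || !y5) — !y5 is true.
  21. (!y9 || !y3 || !y8) — !y8 is true.
  22. (y3 || !y8 || !y2) — !y8 is true.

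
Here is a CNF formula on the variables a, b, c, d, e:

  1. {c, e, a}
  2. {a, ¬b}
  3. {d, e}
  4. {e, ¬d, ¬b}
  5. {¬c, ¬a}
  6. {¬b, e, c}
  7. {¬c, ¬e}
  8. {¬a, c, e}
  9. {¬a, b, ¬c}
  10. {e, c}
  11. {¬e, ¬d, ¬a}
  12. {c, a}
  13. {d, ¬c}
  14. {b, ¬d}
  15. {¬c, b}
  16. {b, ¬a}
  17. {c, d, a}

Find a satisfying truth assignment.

a=T, b=T, c=F, d=F, e=T

Try a = True.
  then c is forced to False.
  then e is forced to True.
  then d is forced to False.
  then b is forced to True.
Every clause has at least one true literal under this assignment.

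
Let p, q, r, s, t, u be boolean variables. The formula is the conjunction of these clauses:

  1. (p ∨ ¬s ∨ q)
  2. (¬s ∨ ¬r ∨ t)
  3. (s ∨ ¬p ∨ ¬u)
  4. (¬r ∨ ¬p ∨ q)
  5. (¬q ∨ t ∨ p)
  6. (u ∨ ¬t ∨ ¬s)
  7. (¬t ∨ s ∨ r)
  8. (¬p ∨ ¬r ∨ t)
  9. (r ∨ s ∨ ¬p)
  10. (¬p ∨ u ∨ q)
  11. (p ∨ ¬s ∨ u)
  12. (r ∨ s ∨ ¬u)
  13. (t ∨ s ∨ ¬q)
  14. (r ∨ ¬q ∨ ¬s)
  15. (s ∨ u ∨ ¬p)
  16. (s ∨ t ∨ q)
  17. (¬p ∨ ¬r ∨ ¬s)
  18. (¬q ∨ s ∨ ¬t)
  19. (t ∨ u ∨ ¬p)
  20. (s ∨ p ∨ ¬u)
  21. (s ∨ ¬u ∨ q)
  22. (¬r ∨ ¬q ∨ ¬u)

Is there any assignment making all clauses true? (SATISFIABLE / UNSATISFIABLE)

Try p = True.
For the remaining variables, q = False, r = False, s = True, t = False, u = True works.
So p = True, q = False, r = False, s = True, t = False, u = True is a satisfying assignment.

SATISFIABLE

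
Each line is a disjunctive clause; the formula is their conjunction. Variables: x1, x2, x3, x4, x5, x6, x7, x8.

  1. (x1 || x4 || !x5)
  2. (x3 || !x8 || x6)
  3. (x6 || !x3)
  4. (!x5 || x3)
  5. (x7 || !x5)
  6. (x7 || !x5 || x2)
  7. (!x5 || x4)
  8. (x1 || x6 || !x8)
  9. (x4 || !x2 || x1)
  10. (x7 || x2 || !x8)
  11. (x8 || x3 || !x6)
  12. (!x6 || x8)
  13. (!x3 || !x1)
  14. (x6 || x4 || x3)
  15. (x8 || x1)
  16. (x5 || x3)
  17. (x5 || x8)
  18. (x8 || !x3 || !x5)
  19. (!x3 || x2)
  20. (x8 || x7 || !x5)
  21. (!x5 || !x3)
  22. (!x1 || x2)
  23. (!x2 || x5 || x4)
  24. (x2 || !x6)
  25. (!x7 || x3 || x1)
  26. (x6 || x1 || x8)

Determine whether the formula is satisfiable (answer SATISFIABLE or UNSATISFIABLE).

Pure literal: x4 appears only positively; assign x4 = True.
Set x1 = False and propagate.
  then x8 is forced to True.
  then x6 is forced to True.
  then x2 is forced to True.
Branch on x3: take x3 = True.
  then x5 is forced to False.
x7 is now unconstrained; take x7 = False.
So x1 = F, x2 = T, x3 = T, x4 = T, x5 = F, x6 = T, x7 = F, x8 = T is a satisfying assignment.

SATISFIABLE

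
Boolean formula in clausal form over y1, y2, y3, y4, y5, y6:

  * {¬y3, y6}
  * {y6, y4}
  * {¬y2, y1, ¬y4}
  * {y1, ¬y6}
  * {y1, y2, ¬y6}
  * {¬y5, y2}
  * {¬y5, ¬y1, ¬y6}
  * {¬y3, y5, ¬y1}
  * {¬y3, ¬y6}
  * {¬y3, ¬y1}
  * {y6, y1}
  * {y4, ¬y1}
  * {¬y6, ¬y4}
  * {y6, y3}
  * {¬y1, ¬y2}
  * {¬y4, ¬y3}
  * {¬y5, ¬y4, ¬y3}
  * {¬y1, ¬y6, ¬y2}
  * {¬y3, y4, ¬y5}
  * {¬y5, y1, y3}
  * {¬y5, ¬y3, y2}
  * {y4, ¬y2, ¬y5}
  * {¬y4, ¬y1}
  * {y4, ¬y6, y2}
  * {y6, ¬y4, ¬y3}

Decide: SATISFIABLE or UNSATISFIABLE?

UNSATISFIABLE

y1 = True:
  propagation gives y3=False, y4=True; an empty clause results — contradiction.
y1 = False:
  propagation gives y6=False; an empty clause results — contradiction.
Every branch closes, so no satisfying assignment exists.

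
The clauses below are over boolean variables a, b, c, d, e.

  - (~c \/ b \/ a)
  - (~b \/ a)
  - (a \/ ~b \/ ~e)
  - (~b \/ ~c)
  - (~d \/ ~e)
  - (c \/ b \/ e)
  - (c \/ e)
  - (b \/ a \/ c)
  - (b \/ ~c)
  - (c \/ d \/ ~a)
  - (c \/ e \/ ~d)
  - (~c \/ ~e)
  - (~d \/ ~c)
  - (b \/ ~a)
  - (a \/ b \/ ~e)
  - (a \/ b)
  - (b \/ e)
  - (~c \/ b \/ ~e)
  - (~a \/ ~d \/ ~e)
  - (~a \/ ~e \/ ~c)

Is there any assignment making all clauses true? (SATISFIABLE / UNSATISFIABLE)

UNSATISFIABLE

b = True:
  propagation gives a=True, c=False, e=True, d=False; an empty clause results — contradiction.
b = False:
  propagation gives c=False, e=True, d=False, a=True; an empty clause results — contradiction.
Every branch closes, so no satisfying assignment exists.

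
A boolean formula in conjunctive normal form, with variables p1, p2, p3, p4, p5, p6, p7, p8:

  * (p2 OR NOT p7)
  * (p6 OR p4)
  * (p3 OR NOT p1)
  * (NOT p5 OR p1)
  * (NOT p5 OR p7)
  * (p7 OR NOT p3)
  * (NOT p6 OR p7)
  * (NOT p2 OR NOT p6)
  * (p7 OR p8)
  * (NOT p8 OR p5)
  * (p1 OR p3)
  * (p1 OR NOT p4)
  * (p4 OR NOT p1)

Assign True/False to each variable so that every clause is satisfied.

p1=1, p2=1, p3=1, p4=1, p5=0, p6=0, p7=1, p8=0

Check each clause:
  1. (p2 OR NOT p7) — p2 is true.
  2. (p6 OR p4) — p4 is true.
  3. (p3 OR NOT p1) — p3 is true.
  4. (p1 OR NOT p5) — p1 is true.
  5. (p7 OR NOT p5) — NOT p5 is true.
  6. (NOT p3 OR p7) — p7 is true.
  7. (NOT p6 OR p7) — NOT p6 is true.
  8. (NOT p2 OR NOT p6) — NOT p6 is true.
  9. (p7 OR p8) — p7 is true.
  10. (p5 OR NOT p8) — NOT p8 is true.
  11. (p3 OR p1) — p1 is true.
  12. (NOT p4 OR p1) — p1 is true.
  13. (p4 OR NOT p1) — p4 is true.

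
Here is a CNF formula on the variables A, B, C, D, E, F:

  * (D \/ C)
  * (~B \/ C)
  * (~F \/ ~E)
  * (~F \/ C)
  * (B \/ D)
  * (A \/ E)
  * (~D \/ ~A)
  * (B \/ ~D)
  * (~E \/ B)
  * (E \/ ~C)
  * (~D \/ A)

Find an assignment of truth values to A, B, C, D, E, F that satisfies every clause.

A=False, B=True, C=True, D=False, E=True, F=False

Pure literal: F appears only negated; assign F = False.
Branch on A: take A = False.
  then E is forced to True.
  then B is forced to True.
  then C is forced to True.
  then D is forced to False.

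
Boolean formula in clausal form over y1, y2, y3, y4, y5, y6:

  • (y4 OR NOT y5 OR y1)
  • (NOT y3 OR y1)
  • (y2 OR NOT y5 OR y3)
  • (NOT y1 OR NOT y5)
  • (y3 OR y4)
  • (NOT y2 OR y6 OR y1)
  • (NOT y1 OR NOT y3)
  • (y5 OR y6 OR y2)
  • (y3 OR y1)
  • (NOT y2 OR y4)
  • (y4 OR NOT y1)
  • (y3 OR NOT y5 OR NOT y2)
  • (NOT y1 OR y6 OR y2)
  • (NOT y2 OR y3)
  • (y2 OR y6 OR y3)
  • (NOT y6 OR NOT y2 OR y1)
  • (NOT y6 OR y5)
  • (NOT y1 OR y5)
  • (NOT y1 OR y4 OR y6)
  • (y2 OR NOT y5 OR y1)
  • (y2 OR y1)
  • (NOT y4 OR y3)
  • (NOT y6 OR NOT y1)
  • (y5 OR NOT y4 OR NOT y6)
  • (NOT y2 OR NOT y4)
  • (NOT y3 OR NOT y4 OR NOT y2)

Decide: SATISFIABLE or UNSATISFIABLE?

y1 = True:
  propagation gives y5=False; an empty clause results — contradiction.
y1 = False:
  propagation gives y3=False; an empty clause results — contradiction.
Every branch closes, so no satisfying assignment exists.

UNSATISFIABLE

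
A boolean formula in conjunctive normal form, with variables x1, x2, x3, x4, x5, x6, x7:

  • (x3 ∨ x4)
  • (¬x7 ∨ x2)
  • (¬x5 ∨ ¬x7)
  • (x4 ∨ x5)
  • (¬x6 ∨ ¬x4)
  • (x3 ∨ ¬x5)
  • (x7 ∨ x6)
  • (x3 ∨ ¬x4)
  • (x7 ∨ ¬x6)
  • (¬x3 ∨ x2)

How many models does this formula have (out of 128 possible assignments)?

2

The models are:
  x1=0 x2=1 x3=1 x4=1 x5=0 x6=0 x7=1
  x1=1 x2=1 x3=1 x4=1 x5=0 x6=0 x7=1
That's 2 in total.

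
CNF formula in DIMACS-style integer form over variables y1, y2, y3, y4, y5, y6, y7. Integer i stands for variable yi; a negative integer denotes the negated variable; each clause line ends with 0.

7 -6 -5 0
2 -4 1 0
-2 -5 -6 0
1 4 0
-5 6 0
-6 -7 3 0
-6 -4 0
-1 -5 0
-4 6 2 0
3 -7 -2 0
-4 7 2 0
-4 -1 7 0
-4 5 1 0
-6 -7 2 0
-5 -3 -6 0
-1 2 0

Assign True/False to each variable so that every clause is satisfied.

y1 = T, y2 = T, y3 = F, y4 = F, y5 = F, y6 = T, y7 = F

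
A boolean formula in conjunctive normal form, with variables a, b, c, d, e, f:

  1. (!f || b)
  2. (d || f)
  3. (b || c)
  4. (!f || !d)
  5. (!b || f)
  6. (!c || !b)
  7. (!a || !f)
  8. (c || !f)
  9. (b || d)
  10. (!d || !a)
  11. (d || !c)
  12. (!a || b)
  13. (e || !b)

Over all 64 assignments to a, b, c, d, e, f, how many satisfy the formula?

The models are:
  a=F b=F c=T d=T e=F f=F
  a=F b=F c=T d=T e=T f=F
Count: 2.

2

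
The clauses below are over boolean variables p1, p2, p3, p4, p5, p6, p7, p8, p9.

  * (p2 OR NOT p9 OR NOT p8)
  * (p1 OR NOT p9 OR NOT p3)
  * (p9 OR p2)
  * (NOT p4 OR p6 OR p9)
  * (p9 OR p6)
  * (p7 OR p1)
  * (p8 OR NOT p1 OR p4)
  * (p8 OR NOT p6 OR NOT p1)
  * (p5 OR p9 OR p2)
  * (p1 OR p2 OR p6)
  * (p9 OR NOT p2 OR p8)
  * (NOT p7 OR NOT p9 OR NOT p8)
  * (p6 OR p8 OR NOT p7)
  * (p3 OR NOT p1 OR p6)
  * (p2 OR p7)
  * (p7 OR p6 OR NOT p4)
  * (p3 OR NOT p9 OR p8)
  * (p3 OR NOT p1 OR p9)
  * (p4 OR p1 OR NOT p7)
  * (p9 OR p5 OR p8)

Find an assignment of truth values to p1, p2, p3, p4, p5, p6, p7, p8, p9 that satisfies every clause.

Pure literal: p5 appears only positively; assign p5 = True.
Set p1 = True and propagate.
Branch on p2: take p2 = True.
The remaining clauses are satisfied by p3 = True, p4 = True, p6 = True, p7 = False, p8 = True, p9 = False.
Every clause has at least one true literal under this assignment.
Check each clause:
  1. (NOT p8 OR p2 OR NOT p9) — p2 is true.
  2. (NOT p9 OR p1 OR NOT p3) — p1 is true.
  3. (p2 OR p9) — p2 is true.
  4. (p9 OR NOT p4 OR p6) — p6 is true.
  5. (p9 OR p6) — p6 is true.
  6. (p1 OR p7) — p1 is true.
  7. (p8 OR NOT p1 OR p4) — p8 is true.
  8. (p8 OR NOT p6 OR NOT p1) — p8 is true.
  9. (p2 OR p9 OR p5) — p2 is true.
  10. (p1 OR p2 OR p6) — p1 is true.
  11. (p8 OR p9 OR NOT p2) — p8 is true.
  12. (NOT p8 OR NOT p9 OR NOT p7) — NOT p7 is true.
  13. (p6 OR p8 OR NOT p7) — p8 is true.
  14. (NOT p1 OR p6 OR p3) — p3 is true.
  15. (p7 OR p2) — p2 is true.
  16. (NOT p4 OR p6 OR p7) — p6 is true.
  17. (NOT p9 OR p8 OR p3) — p8 is true.
  18. (p9 OR NOT p1 OR p3) — p3 is true.
  19. (p4 OR NOT p7 OR p1) — NOT p7 is true.
  20. (p9 OR p5 OR p8) — p8 is true.

p1=T, p2=T, p3=T, p4=T, p5=T, p6=T, p7=F, p8=T, p9=F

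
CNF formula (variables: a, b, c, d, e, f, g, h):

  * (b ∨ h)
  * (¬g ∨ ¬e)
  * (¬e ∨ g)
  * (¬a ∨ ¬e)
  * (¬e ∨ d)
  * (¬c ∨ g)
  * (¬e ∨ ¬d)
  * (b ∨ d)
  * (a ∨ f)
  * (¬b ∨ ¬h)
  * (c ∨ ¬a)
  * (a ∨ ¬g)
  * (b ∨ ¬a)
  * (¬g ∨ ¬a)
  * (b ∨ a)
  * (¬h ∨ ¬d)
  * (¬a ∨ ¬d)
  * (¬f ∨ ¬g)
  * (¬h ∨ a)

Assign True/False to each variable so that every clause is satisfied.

a = F  b = T  c = F  d = T  e = F  f = T  g = F  h = F

e occurs only negated in the remaining clauses — set e = False.
Branch on a: take a = False.
  then f is forced to True.
  then g is forced to False.
  then c is forced to False.
  then b is forced to True.
  then h is forced to False.
d is now unconstrained; take d = True.
Every clause has at least one true literal under this assignment.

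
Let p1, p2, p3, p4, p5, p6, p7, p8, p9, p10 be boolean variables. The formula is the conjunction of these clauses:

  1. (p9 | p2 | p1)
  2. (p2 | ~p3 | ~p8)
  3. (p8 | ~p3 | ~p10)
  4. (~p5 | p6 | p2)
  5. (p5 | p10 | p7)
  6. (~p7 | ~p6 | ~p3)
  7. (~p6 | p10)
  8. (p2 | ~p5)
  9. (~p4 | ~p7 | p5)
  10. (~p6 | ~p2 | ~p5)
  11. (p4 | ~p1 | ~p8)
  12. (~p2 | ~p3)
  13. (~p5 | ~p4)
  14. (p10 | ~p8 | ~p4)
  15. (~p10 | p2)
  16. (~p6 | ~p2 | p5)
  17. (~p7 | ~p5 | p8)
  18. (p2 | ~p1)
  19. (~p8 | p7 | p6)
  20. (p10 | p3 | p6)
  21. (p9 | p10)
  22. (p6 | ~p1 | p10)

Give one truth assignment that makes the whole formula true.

p1=True, p2=True, p3=False, p4=False, p5=False, p6=False, p7=False, p8=False, p9=False, p10=True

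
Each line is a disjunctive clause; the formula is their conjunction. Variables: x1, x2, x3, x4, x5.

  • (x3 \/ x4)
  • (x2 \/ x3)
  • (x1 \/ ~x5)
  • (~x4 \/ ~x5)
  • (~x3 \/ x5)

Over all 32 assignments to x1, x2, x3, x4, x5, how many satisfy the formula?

4

The models are:
  x1=F x2=T x3=F x4=T x5=F
  x1=T x2=F x3=T x4=F x5=T
  x1=T x2=T x3=F x4=T x5=F
  x1=T x2=T x3=T x4=F x5=T
That's 4 in total.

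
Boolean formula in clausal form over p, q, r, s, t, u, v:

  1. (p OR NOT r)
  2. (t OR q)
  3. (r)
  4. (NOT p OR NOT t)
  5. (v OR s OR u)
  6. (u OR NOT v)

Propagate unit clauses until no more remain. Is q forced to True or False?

True

(r) is a unit clause: r = True.
From (NOT r OR p) and r = True: p = True.
In (NOT p OR NOT t), NOT p is now false; NOT t must hold, so t = False.
From (t OR q) and t = False: q = True.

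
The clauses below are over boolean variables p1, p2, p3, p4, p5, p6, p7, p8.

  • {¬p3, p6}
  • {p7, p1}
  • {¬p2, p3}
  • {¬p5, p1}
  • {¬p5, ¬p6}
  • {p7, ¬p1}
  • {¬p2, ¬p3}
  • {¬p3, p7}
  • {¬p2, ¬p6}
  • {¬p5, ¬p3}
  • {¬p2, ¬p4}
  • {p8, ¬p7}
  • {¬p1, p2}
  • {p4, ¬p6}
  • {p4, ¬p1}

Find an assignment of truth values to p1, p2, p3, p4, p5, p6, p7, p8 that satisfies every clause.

p1 = False, p2 = False, p3 = False, p4 = False, p5 = False, p6 = False, p7 = True, p8 = True

Check each clause:
  1. {¬p3, p6} — ¬p3 is true.
  2. {p1, p7} — p7 is true.
  3. {¬p2, p3} — ¬p2 is true.
  4. {¬p5, p1} — ¬p5 is true.
  5. {¬p6, ¬p5} — ¬p6 is true.
  6. {p7, ¬p1} — ¬p1 is true.
  7. {¬p2, ¬p3} — ¬p3 is true.
  8. {p7, ¬p3} — ¬p3 is true.
  9. {¬p6, ¬p2} — ¬p6 is true.
  10. {¬p3, ¬p5} — ¬p5 is true.
  11. {¬p2, ¬p4} — ¬p4 is true.
  12. {¬p7, p8} — p8 is true.
  13. {¬p1, p2} — ¬p1 is true.
  14. {¬p6, p4} — ¬p6 is true.
  15. {¬p1, p4} — ¬p1 is true.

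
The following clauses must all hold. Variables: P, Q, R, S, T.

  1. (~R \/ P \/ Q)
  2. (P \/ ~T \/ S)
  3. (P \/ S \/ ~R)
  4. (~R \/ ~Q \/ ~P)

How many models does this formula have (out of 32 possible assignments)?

20

Split on P, then R.
  P=1, R=1: remaining (Q,S,T) ∈ {(0,0,0); (0,0,1); (0,1,0); (0,1,1)} — 4.
  P=1, R=0: Q, S, T free → 2^3 = 8.
  P=0, R=1: remaining (Q,S,T) ∈ {(1,1,0); (1,1,1)} — 2.
  P=0, R=0: Q free; 3 ways for (S,T) × 2^1 = 6.
Total: 4 + 8 + 2 + 6 = 20.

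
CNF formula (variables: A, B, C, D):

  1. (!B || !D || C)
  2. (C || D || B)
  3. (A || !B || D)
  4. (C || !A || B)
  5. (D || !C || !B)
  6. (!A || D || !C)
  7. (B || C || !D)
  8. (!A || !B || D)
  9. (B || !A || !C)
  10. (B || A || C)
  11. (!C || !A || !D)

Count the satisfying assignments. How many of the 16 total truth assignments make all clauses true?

3

The models are:
  A=F B=F C=T D=F
  A=F B=F C=T D=T
  A=F B=T C=T D=T
That's 3 in total.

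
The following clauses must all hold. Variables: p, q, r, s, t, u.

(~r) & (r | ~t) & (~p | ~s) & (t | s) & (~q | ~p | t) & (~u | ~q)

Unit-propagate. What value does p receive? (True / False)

False

Unit clause (~r) sets r = False.
(r | ~t): since r = False, the clause reduces to (~t). t = False.
(t | s) with t = False leaves only s, so s = True.
From (~p | ~s) and s = True: p = False.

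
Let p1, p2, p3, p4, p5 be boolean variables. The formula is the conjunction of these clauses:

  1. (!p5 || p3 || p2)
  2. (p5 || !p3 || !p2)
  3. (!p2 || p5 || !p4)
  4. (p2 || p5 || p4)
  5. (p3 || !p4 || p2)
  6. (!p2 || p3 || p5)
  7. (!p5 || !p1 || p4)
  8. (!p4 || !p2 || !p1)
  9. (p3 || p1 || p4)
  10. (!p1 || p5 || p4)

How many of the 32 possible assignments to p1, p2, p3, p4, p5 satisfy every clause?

8

Case analysis on p2 and p4:
  p2=T, p4=T: remaining (p1,p3,p5) ∈ {(F,F,T); (F,T,T)} — 2.
  p2=T, p4=F: remaining (p1,p3,p5) ∈ {(F,T,T)} — 1.
  p2=F, p4=T: remaining (p1,p3,p5) ∈ {(F,T,F); (F,T,T); (T,T,F); (T,T,T)} — 4.
  p2=F, p4=F: remaining (p1,p3,p5) ∈ {(F,T,T)} — 1.
Total: 2 + 1 + 4 + 1 = 8.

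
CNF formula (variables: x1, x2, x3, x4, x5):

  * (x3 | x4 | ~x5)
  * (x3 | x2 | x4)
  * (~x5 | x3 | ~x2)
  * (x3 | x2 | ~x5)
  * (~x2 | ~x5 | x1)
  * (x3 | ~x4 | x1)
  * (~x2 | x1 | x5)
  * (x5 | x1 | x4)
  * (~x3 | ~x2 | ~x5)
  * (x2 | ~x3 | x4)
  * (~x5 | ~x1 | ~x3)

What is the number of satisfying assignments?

Case analysis on x3 and x5:
  x3=1, x5=1: remaining (x1,x2,x4) ∈ {(0,0,1)} — 1.
  x3=1, x5=0: remaining (x1,x2,x4) ∈ {(0,0,1); (1,0,1); (1,1,0); (1,1,1)} — 4.
  x3=0, x5=1: a clause becomes empty — 0.
  x3=0, x5=0: remaining (x1,x2,x4) ∈ {(1,0,1); (1,1,0); (1,1,1)} — 3.
Total: 1 + 4 + 0 + 3 = 8.

8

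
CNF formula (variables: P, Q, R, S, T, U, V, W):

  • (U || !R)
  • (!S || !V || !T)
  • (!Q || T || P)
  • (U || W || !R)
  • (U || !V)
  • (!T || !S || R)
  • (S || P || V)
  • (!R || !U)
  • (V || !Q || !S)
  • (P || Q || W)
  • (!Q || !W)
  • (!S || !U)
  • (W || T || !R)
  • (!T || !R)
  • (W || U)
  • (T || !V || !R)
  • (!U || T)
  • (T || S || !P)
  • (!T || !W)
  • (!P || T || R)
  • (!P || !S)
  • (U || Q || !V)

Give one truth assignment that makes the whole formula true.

Branch on P: take P = False.
The remaining clauses are satisfied by Q = False, R = False, S = True, T = False, U = False, V = False, W = True.

P = 0, Q = 0, R = 0, S = 1, T = 0, U = 0, V = 0, W = 1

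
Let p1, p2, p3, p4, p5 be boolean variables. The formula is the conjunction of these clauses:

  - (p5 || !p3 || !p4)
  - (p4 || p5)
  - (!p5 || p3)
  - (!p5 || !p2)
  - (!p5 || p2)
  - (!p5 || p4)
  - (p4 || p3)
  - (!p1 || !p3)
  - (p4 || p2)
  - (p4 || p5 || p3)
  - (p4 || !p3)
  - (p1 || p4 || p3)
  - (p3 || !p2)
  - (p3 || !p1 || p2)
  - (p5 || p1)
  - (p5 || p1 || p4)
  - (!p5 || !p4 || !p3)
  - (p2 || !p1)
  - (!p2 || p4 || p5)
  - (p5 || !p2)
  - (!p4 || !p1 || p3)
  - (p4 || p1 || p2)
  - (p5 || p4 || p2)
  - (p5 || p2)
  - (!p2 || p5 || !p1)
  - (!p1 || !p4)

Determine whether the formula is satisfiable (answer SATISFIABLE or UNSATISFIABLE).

p4 = True:
  propagation gives p1=False, p5=True, p3=True; an empty clause results — contradiction.
p4 = False:
  propagation gives p5=True; an empty clause results — contradiction.
Every branch closes, so no satisfying assignment exists.

UNSATISFIABLE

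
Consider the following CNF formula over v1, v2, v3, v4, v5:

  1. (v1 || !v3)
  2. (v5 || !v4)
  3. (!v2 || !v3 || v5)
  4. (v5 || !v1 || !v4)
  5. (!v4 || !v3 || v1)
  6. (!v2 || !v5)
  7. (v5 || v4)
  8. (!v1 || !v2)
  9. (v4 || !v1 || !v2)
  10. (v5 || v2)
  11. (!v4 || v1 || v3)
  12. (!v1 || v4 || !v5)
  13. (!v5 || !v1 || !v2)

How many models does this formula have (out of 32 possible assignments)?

3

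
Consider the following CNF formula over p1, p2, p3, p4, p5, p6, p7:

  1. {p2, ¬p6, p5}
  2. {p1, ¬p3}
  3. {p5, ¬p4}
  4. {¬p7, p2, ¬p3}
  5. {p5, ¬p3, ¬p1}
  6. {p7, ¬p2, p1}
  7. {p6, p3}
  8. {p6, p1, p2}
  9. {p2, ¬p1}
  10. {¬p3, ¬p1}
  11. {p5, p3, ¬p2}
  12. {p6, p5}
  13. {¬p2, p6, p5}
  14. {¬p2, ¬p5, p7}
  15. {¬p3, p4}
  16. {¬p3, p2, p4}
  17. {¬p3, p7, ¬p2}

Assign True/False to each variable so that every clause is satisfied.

p1 = False, p2 = False, p3 = False, p4 = False, p5 = True, p6 = True, p7 = True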